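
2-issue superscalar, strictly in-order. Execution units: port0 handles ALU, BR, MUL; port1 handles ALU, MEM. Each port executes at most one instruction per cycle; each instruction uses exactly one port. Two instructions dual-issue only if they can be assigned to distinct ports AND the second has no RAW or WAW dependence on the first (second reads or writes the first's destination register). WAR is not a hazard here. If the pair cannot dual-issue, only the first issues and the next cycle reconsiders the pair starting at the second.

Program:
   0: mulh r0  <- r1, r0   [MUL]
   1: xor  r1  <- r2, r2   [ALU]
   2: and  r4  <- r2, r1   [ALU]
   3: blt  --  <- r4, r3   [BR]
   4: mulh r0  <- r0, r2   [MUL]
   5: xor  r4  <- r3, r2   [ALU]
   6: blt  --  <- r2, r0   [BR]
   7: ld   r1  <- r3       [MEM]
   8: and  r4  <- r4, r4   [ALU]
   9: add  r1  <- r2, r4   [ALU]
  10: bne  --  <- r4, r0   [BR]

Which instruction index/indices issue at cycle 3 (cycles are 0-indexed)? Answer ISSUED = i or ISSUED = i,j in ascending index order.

0. mulh.MUL/xor.ALU @i0+i1  | 2-wide
1. and.ALU @i2  | RAW r4
2. blt.BR @i3  | no-port BR/MUL
3. mulh.MUL/xor.ALU @i4+i5  | 2-wide
4. blt.BR/ld.MEM @i6+i7  | 2-wide
5. and.ALU @i8  | RAW r4
6. add.ALU/bne.BR @i9+i10  | 2-wide

ISSUED = 4,5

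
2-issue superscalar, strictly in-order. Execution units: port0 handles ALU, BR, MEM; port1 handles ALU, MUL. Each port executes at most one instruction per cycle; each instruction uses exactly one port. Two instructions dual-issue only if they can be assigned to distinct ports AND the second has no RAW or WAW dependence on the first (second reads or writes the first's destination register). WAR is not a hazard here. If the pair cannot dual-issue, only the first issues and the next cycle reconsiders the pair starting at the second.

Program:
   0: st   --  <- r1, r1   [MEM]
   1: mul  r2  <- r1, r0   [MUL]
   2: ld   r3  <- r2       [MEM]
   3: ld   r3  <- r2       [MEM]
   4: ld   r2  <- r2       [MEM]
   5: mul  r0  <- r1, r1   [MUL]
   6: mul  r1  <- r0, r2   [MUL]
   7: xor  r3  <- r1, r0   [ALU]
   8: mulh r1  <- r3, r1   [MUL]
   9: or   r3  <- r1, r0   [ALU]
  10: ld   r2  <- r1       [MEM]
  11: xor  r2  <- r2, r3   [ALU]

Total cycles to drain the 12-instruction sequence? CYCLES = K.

CYCLES = 9

c0: i0/i1 st.MEM/mul.MUL  pair
c1: i2 ld.MEM  no-port MEM/MEM
c2: i3 ld.MEM  no-port MEM/MEM
c3: i4/i5 ld.MEM/mul.MUL  pair
c4: i6 mul.MUL  RAW r1
c5: i7 xor.ALU  RAW r3
c6: i8 mulh.MUL  RAW r1
c7: i9/i10 or.ALU/ld.MEM  pair
c8: i11 xor.ALU  tail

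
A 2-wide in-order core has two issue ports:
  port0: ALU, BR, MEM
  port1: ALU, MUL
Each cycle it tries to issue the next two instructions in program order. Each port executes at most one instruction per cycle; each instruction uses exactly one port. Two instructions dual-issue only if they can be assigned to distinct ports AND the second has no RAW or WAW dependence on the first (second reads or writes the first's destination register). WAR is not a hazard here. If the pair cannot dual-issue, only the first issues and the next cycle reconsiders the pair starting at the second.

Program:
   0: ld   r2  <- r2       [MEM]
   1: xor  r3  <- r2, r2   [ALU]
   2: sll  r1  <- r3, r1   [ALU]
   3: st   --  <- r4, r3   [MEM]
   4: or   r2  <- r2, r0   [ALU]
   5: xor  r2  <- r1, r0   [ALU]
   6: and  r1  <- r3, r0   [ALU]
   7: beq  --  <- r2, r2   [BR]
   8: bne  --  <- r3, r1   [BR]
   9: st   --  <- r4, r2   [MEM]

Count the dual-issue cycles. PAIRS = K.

PAIRS = 2

#0 head=0: ld.MEM i0 RAW r2
#1 head=1: xor.ALU i1 RAW r3
#2 head=2: sll.ALU;st.MEM i2&i3 2-wide
#3 head=4: or.ALU i4 WAW r2
#4 head=5: xor.ALU;and.ALU i5&i6 2-wide
#5 head=7: beq.BR i7 no-port BR/BR
#6 head=8: bne.BR i8 no-port BR/MEM
#7 head=9: st.MEM i9 tail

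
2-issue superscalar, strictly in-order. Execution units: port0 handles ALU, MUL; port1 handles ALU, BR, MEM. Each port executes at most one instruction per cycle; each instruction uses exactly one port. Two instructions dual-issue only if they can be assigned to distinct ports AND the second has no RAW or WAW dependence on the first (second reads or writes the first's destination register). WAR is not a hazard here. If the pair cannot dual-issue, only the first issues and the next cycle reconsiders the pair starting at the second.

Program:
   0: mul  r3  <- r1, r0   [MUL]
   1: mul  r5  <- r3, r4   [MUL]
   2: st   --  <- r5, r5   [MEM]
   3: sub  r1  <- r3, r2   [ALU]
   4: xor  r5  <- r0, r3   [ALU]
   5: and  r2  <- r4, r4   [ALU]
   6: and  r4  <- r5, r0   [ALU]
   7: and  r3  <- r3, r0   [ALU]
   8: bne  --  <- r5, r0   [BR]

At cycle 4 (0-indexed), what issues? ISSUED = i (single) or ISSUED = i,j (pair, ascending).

0. mul @i0  | no-port MUL/MUL
1. mul @i1  | RAW r5
2. st;sub @i2&i3  | 2-wide
3. xor;and @i4&i5  | 2-wide
4. and;and @i6&i7  | 2-wide
5. bne @i8  | tail

ISSUED = 6,7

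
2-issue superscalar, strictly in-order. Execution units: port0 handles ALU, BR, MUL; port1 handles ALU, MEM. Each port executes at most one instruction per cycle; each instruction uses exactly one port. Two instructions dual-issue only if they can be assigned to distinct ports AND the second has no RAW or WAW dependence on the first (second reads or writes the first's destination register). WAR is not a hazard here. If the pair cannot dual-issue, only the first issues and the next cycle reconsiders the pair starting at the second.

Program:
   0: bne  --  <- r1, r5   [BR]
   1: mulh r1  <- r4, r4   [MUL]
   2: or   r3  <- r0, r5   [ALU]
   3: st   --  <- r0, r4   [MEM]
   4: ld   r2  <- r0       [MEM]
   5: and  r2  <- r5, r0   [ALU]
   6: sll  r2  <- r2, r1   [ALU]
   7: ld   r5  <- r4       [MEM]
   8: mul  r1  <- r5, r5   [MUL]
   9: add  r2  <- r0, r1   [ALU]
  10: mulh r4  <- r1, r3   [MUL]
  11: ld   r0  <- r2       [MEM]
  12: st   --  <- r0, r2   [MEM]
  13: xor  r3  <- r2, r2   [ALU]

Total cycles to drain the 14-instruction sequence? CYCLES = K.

CYCLES = 10

0. bne.BR @i0  | no-port BR/MUL
1. mulh.MUL;or.ALU @i1&i2  | 2-wide
2. st.MEM @i3  | no-port MEM/MEM
3. ld.MEM @i4  | WAW r2
4. and.ALU @i5  | RAW+WAW r2
5. sll.ALU;ld.MEM @i6&i7  | 2-wide
6. mul.MUL @i8  | RAW r1
7. add.ALU;mulh.MUL @i9&i10  | 2-wide
8. ld.MEM @i11  | no-port MEM/MEM
9. st.MEM;xor.ALU @i12&i13  | 2-wide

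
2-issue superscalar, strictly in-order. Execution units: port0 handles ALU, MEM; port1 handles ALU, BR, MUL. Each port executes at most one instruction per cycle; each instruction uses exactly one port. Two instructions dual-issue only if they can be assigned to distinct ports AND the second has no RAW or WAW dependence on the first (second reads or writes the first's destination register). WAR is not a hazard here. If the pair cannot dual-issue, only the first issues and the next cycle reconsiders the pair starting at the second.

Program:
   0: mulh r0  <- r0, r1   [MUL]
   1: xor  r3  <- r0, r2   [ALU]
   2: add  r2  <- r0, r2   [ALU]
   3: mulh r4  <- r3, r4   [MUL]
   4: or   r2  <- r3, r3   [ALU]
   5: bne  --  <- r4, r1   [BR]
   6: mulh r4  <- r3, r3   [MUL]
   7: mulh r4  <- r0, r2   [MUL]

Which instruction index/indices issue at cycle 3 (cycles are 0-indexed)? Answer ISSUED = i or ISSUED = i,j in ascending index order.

ISSUED = 5

c0: i0 mulh  RAW r0
c1: i1&i2 xor+add  dual
c2: i3&i4 mulh+or  dual
c3: i5 bne  no-port BR/MUL
c4: i6 mulh  no-port MUL/MUL
c5: i7 mulh  tail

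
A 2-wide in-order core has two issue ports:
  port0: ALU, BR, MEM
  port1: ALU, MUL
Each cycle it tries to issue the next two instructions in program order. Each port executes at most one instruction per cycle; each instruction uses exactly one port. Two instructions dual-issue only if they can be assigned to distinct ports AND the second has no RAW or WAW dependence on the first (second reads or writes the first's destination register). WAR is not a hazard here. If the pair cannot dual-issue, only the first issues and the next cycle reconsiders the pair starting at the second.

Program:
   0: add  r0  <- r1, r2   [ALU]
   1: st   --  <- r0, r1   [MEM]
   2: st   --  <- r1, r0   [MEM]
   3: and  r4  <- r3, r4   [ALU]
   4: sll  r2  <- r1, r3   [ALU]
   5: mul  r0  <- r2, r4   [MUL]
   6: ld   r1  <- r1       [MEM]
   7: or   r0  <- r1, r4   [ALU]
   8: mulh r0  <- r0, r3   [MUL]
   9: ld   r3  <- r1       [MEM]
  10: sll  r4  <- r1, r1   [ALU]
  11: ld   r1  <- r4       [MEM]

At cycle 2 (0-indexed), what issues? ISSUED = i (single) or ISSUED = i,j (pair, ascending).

ISSUED = 2,3

#0 head=0: add.ALU i0 RAW r0
#1 head=1: st.MEM i1 no-port MEM/MEM
#2 head=2: st.MEM/and.ALU i2,i3 pair
#3 head=4: sll.ALU i4 RAW r2
#4 head=5: mul.MUL/ld.MEM i5,i6 pair
#5 head=7: or.ALU i7 RAW+WAW r0
#6 head=8: mulh.MUL/ld.MEM i8,i9 pair
#7 head=10: sll.ALU i10 RAW r4
#8 head=11: ld.MEM i11 tail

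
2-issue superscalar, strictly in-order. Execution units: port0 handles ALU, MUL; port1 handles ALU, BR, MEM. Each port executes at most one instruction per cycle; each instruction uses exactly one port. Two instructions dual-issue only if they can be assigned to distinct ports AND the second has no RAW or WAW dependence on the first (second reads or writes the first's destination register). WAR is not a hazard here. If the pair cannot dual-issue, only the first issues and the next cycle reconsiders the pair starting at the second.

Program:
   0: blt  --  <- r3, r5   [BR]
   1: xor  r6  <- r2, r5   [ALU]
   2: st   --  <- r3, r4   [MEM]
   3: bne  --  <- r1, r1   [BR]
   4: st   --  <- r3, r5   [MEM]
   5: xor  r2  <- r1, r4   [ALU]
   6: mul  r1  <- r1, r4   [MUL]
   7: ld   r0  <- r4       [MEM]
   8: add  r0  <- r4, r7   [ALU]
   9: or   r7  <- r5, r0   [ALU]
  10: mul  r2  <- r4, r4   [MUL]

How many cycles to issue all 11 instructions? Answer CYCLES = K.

CYCLES = 7

c0: i0+i1 blt.BR+xor.ALU  2-wide
c1: i2 st.MEM  no-port MEM/BR
c2: i3 bne.BR  no-port BR/MEM
c3: i4+i5 st.MEM+xor.ALU  2-wide
c4: i6+i7 mul.MUL+ld.MEM  2-wide
c5: i8 add.ALU  RAW r0
c6: i9+i10 or.ALU+mul.MUL  2-wide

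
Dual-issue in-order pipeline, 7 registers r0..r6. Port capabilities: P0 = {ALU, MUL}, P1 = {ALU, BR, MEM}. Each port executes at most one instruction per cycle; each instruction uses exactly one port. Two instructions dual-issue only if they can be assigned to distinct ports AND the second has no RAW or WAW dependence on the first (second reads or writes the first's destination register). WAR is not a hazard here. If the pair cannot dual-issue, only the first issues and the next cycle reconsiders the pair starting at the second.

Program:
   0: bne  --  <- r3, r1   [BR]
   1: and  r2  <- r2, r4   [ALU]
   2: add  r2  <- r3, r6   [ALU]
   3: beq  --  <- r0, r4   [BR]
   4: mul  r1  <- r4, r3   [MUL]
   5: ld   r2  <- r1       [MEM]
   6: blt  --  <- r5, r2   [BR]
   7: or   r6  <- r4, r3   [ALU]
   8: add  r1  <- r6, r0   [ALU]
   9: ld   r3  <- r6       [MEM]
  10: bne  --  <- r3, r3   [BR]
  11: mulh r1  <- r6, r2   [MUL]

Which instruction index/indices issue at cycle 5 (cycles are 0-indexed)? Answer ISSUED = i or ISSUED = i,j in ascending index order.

ISSUED = 8,9

c0: i0,i1 bne.BR/and.ALU  dual
c1: i2,i3 add.ALU/beq.BR  dual
c2: i4 mul.MUL  RAW r1
c3: i5 ld.MEM  no-port MEM/BR
c4: i6,i7 blt.BR/or.ALU  dual
c5: i8,i9 add.ALU/ld.MEM  dual
c6: i10,i11 bne.BR/mulh.MUL  dual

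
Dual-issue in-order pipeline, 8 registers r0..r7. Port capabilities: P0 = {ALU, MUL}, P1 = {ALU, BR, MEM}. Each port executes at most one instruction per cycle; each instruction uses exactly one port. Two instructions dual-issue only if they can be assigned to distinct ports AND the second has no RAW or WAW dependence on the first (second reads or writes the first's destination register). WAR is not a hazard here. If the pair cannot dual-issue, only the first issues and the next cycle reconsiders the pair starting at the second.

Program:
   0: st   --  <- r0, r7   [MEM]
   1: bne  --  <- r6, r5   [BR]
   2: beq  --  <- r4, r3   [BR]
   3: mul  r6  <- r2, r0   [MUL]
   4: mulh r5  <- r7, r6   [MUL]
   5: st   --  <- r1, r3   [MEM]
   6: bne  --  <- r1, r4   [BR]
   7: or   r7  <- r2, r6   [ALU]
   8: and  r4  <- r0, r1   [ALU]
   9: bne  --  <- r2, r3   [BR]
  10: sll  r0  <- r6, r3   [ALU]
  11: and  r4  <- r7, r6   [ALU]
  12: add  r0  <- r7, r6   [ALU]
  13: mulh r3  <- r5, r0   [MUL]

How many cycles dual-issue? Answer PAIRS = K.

  cy0 -> i0 (st.MEM) no-port MEM/BR
  cy1 -> i1 (bne.BR) no-port BR/BR
  cy2 -> i2/i3 (beq.BR;mul.MUL) pair
  cy3 -> i4/i5 (mulh.MUL;st.MEM) pair
  cy4 -> i6/i7 (bne.BR;or.ALU) pair
  cy5 -> i8/i9 (and.ALU;bne.BR) pair
  cy6 -> i10/i11 (sll.ALU;and.ALU) pair
  cy7 -> i12 (add.ALU) RAW r0
  cy8 -> i13 (mulh.MUL) tail

PAIRS = 5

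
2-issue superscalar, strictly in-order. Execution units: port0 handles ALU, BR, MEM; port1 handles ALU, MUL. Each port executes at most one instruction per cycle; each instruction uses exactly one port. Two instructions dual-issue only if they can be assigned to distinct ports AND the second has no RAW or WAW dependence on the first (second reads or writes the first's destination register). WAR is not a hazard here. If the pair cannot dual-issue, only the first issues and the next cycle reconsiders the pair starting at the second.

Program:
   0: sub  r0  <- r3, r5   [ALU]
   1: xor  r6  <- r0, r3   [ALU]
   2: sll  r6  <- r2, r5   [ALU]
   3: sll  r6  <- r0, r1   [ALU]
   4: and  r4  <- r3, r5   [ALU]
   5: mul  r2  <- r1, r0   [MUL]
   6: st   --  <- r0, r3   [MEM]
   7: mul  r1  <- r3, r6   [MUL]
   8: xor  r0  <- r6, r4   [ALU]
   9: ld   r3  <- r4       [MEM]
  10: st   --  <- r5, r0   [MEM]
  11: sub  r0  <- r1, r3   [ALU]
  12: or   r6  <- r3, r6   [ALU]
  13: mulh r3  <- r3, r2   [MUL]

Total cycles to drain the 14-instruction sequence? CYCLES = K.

c0: i0 sub.ALU  RAW r0
c1: i1 xor.ALU  WAW r6
c2: i2 sll.ALU  WAW r6
c3: i3&i4 sll.ALU;and.ALU  pair
c4: i5&i6 mul.MUL;st.MEM  pair
c5: i7&i8 mul.MUL;xor.ALU  pair
c6: i9 ld.MEM  no-port MEM/MEM
c7: i10&i11 st.MEM;sub.ALU  pair
c8: i12&i13 or.ALU;mulh.MUL  pair

CYCLES = 9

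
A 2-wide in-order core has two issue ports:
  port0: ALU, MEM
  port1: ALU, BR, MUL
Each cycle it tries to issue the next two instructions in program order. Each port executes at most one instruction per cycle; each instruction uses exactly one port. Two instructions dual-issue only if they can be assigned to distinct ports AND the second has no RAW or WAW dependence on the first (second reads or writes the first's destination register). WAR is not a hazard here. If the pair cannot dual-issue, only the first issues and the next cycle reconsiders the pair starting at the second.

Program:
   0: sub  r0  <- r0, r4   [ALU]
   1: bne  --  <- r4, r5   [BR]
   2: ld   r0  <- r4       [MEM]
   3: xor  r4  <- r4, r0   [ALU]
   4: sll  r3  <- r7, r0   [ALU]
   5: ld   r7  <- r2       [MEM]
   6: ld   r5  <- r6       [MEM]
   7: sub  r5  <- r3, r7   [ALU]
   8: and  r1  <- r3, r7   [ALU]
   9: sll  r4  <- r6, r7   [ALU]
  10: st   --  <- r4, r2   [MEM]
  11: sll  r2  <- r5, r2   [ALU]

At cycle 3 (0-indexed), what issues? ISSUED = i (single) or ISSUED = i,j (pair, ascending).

[0] i0+i1  sub/bne  -- dual
[1] i2  ld  -- RAW r0
[2] i3+i4  xor/sll  -- dual
[3] i5  ld  -- no-port MEM/MEM
[4] i6  ld  -- WAW r5
[5] i7+i8  sub/and  -- dual
[6] i9  sll  -- RAW r4
[7] i10+i11  st/sll  -- dual

ISSUED = 5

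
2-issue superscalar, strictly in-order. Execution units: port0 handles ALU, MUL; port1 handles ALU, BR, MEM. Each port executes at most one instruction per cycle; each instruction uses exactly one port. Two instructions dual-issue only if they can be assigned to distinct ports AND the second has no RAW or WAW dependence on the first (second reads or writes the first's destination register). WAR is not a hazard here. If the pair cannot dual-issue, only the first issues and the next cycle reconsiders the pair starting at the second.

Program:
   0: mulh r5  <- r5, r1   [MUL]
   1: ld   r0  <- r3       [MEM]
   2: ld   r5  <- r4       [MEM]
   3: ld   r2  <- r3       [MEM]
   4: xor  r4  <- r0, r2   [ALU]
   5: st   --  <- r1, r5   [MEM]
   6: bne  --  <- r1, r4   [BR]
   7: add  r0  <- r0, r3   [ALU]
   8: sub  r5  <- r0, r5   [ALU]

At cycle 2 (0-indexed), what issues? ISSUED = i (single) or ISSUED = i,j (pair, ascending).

ISSUED = 3

  cy0 -> i0&i1 (mulh;ld) 2-wide
  cy1 -> i2 (ld) no-port MEM/MEM
  cy2 -> i3 (ld) RAW r2
  cy3 -> i4&i5 (xor;st) 2-wide
  cy4 -> i6&i7 (bne;add) 2-wide
  cy5 -> i8 (sub) tail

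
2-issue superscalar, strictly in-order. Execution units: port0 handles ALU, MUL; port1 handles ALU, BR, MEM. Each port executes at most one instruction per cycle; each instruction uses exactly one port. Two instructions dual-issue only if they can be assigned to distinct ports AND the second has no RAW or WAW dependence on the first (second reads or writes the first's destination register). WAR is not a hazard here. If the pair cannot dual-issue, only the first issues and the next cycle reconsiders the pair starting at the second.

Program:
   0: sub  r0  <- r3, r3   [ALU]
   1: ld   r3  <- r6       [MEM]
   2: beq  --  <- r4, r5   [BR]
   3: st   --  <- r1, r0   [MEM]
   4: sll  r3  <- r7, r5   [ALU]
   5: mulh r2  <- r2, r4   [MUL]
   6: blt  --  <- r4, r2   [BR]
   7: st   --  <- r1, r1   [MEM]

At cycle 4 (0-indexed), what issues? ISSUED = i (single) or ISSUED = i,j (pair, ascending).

c0: i0&i1 sub;ld  pair
c1: i2 beq  no-port BR/MEM
c2: i3&i4 st;sll  pair
c3: i5 mulh  RAW r2
c4: i6 blt  no-port BR/MEM
c5: i7 st  tail

ISSUED = 6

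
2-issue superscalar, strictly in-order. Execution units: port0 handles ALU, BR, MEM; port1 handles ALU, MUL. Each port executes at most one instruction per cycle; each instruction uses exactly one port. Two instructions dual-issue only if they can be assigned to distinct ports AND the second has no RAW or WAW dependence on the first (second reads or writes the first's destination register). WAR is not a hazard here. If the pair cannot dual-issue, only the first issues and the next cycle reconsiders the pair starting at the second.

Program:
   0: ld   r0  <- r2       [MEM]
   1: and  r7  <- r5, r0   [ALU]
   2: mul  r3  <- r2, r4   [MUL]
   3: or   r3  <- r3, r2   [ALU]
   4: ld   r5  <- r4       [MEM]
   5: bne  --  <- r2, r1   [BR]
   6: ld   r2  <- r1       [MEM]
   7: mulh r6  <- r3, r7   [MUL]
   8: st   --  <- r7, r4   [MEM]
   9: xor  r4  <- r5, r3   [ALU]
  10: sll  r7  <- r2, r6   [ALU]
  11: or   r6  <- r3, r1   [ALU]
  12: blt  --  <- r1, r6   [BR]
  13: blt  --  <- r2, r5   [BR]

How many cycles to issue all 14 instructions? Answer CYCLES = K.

0. ld @i0  | RAW r0
1. and+mul @i1,i2  | 2-wide
2. or+ld @i3,i4  | 2-wide
3. bne @i5  | no-port BR/MEM
4. ld+mulh @i6,i7  | 2-wide
5. st+xor @i8,i9  | 2-wide
6. sll+or @i10,i11  | 2-wide
7. blt @i12  | no-port BR/BR
8. blt @i13  | tail

CYCLES = 9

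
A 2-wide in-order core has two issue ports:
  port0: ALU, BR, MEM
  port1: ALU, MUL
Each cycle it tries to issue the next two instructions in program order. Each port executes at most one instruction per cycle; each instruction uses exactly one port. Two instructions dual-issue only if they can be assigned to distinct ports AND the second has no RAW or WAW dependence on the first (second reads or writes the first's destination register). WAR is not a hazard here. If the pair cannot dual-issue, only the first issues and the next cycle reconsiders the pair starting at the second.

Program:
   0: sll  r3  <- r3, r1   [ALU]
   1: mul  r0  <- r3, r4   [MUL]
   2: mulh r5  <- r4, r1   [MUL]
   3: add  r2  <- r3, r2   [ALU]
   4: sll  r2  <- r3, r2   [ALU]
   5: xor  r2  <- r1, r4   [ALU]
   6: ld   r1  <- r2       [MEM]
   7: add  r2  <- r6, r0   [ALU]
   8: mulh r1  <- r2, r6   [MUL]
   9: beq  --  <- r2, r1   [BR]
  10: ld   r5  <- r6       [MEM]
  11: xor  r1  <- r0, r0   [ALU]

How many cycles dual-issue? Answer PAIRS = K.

PAIRS = 3

t=0 i0:sll.ALU ; RAW r3
t=1 i1:mul.MUL ; no-port MUL/MUL
t=2 i2/i3:mulh.MUL/add.ALU ; 2-wide
t=3 i4:sll.ALU ; WAW r2
t=4 i5:xor.ALU ; RAW r2
t=5 i6/i7:ld.MEM/add.ALU ; 2-wide
t=6 i8:mulh.MUL ; RAW r1
t=7 i9:beq.BR ; no-port BR/MEM
t=8 i10/i11:ld.MEM/xor.ALU ; 2-wide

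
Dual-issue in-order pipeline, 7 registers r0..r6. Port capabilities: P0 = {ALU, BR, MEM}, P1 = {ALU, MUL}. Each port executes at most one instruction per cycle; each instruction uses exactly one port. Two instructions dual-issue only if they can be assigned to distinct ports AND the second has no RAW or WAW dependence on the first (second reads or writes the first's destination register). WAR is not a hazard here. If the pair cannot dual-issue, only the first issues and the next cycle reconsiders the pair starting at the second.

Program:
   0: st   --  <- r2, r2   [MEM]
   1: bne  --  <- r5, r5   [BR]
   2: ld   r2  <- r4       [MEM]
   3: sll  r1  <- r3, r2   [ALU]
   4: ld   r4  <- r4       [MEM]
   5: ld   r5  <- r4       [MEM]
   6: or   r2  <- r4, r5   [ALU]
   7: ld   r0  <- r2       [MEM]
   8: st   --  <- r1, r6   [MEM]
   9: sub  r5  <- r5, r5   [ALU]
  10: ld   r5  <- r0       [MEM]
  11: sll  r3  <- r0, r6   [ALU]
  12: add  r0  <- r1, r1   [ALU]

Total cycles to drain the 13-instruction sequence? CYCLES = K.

  cy0 -> i0 (st) no-port MEM/BR
  cy1 -> i1 (bne) no-port BR/MEM
  cy2 -> i2 (ld) RAW r2
  cy3 -> i3/i4 (sll;ld) pair
  cy4 -> i5 (ld) RAW r5
  cy5 -> i6 (or) RAW r2
  cy6 -> i7 (ld) no-port MEM/MEM
  cy7 -> i8/i9 (st;sub) pair
  cy8 -> i10/i11 (ld;sll) pair
  cy9 -> i12 (add) tail

CYCLES = 10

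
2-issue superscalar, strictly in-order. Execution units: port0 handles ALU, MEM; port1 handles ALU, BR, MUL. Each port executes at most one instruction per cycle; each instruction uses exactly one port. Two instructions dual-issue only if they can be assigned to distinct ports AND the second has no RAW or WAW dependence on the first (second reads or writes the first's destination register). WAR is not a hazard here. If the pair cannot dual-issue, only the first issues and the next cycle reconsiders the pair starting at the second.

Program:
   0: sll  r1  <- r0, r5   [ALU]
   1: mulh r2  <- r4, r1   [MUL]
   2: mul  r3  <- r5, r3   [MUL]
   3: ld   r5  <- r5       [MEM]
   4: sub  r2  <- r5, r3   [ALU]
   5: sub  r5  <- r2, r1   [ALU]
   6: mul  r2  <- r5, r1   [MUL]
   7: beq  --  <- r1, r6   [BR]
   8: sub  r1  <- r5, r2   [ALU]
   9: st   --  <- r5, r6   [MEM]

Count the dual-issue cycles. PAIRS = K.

PAIRS = 2

0. sll @i0  | RAW r1
1. mulh @i1  | no-port MUL/MUL
2. mul ld @i2,i3  | 2-wide
3. sub @i4  | RAW r2
4. sub @i5  | RAW r5
5. mul @i6  | no-port MUL/BR
6. beq sub @i7,i8  | 2-wide
7. st @i9  | tail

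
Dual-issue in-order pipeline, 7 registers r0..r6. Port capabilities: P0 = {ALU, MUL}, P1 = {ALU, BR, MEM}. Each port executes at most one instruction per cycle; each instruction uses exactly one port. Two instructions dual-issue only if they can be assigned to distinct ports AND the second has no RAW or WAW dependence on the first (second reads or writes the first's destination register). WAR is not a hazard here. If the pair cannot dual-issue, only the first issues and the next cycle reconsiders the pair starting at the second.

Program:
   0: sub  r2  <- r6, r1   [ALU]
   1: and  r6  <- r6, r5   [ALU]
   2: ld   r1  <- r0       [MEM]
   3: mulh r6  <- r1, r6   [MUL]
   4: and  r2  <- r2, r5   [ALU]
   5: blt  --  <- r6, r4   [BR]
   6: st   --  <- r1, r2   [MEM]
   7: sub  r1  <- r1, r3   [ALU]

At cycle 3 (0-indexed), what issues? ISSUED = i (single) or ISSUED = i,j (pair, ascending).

ISSUED = 5

  cy0 -> i0+i1 (sub.ALU/and.ALU) pair
  cy1 -> i2 (ld.MEM) RAW r1
  cy2 -> i3+i4 (mulh.MUL/and.ALU) pair
  cy3 -> i5 (blt.BR) no-port BR/MEM
  cy4 -> i6+i7 (st.MEM/sub.ALU) pair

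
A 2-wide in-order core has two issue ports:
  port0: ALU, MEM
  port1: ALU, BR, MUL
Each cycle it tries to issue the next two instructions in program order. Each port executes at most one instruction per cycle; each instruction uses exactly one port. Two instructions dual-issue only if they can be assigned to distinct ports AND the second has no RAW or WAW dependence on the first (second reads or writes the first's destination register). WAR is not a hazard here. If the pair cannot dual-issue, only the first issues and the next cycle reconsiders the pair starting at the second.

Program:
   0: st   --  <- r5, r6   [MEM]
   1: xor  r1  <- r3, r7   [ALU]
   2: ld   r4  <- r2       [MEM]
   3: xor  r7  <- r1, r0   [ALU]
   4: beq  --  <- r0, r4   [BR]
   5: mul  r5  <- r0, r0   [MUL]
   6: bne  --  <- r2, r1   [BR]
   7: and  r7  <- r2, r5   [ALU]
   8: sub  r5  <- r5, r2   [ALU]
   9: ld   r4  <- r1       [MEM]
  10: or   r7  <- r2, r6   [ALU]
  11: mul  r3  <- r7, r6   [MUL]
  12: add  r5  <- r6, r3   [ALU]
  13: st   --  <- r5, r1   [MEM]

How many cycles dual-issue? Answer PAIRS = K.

0. st;xor @i0,i1  | 2-wide
1. ld;xor @i2,i3  | 2-wide
2. beq @i4  | no-port BR/MUL
3. mul @i5  | no-port MUL/BR
4. bne;and @i6,i7  | 2-wide
5. sub;ld @i8,i9  | 2-wide
6. or @i10  | RAW r7
7. mul @i11  | RAW r3
8. add @i12  | RAW r5
9. st @i13  | tail

PAIRS = 4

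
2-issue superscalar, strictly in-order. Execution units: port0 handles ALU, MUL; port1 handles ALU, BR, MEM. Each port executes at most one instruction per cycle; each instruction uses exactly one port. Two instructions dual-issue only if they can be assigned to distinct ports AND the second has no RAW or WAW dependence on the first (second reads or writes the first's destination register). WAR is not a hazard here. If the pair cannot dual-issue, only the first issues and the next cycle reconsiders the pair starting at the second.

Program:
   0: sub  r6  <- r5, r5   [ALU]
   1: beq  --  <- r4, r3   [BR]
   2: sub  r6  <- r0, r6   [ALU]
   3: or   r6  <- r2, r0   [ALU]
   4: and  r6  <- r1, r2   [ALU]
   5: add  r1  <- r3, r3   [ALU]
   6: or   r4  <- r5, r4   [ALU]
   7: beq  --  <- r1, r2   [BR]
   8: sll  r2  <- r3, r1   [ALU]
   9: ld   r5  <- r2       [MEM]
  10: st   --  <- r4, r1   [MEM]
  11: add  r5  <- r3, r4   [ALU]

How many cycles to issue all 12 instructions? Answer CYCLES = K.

CYCLES = 8

#0 head=0: sub+beq i0,i1 dual
#1 head=2: sub i2 WAW r6
#2 head=3: or i3 WAW r6
#3 head=4: and+add i4,i5 dual
#4 head=6: or+beq i6,i7 dual
#5 head=8: sll i8 RAW r2
#6 head=9: ld i9 no-port MEM/MEM
#7 head=10: st+add i10,i11 dual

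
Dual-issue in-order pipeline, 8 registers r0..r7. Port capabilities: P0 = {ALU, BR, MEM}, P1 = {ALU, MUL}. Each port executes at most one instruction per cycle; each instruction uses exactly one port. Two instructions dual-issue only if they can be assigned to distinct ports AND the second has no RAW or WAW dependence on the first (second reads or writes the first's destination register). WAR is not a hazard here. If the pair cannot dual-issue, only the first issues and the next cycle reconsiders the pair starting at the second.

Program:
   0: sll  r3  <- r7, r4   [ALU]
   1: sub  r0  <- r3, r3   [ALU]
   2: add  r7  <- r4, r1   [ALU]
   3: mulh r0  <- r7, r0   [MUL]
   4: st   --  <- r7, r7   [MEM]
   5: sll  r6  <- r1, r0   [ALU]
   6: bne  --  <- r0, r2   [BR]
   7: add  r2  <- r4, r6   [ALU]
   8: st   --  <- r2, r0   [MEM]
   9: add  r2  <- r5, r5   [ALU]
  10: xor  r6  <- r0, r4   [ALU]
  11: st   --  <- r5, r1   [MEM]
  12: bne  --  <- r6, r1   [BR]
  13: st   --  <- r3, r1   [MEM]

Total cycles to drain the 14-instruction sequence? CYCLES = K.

#0 head=0: sll i0 RAW r3
#1 head=1: sub/add i1/i2 2-wide
#2 head=3: mulh/st i3/i4 2-wide
#3 head=5: sll/bne i5/i6 2-wide
#4 head=7: add i7 RAW r2
#5 head=8: st/add i8/i9 2-wide
#6 head=10: xor/st i10/i11 2-wide
#7 head=12: bne i12 no-port BR/MEM
#8 head=13: st i13 tail

CYCLES = 9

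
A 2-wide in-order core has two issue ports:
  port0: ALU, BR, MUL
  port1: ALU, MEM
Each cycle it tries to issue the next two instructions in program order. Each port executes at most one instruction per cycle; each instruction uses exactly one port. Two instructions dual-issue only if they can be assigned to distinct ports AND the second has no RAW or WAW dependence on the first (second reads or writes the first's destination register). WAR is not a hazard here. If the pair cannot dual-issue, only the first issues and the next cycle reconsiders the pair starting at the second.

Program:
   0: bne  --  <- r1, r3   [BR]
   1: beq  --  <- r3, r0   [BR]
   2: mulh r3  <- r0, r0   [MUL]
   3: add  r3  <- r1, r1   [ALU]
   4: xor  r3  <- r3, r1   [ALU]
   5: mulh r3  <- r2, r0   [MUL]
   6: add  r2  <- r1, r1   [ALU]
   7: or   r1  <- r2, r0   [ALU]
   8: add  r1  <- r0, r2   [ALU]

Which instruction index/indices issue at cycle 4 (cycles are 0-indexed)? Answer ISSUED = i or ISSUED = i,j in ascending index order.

  cy0 -> i0 (bne.BR) no-port BR/BR
  cy1 -> i1 (beq.BR) no-port BR/MUL
  cy2 -> i2 (mulh.MUL) WAW r3
  cy3 -> i3 (add.ALU) RAW+WAW r3
  cy4 -> i4 (xor.ALU) WAW r3
  cy5 -> i5&i6 (mulh.MUL;add.ALU) pair
  cy6 -> i7 (or.ALU) WAW r1
  cy7 -> i8 (add.ALU) tail

ISSUED = 4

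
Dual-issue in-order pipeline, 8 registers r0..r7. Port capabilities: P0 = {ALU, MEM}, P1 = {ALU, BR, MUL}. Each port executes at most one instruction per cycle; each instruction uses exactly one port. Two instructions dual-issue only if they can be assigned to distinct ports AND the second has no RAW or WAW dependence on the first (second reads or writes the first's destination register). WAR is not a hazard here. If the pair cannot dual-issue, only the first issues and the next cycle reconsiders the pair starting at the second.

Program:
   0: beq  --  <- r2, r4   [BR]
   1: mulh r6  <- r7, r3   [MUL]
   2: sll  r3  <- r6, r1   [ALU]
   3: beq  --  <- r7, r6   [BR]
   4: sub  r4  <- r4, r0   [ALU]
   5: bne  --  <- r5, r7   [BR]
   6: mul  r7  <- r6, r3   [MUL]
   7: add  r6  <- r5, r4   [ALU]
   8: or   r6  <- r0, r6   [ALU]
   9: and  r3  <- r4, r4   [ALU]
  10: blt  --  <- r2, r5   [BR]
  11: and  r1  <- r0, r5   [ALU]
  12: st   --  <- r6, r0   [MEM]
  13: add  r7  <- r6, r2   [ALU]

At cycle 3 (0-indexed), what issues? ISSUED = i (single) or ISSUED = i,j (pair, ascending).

0. beq.BR @i0  | no-port BR/MUL
1. mulh.MUL @i1  | RAW r6
2. sll.ALU+beq.BR @i2/i3  | dual
3. sub.ALU+bne.BR @i4/i5  | dual
4. mul.MUL+add.ALU @i6/i7  | dual
5. or.ALU+and.ALU @i8/i9  | dual
6. blt.BR+and.ALU @i10/i11  | dual
7. st.MEM+add.ALU @i12/i13  | dual

ISSUED = 4,5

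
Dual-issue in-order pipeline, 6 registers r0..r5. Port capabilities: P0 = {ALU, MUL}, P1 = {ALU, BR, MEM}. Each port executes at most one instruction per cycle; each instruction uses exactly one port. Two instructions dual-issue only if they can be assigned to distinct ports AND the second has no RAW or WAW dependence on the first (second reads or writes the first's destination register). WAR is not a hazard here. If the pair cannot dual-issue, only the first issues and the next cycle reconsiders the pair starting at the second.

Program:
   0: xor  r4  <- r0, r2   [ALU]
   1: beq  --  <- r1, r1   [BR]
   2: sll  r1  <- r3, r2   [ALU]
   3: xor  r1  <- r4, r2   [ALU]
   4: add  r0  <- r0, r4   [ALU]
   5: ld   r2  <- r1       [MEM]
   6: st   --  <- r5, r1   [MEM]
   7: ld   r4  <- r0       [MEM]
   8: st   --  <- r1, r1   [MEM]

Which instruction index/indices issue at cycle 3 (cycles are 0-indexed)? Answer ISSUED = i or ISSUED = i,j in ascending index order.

ISSUED = 5

0. xor beq @i0+i1  | dual
1. sll @i2  | WAW r1
2. xor add @i3+i4  | dual
3. ld @i5  | no-port MEM/MEM
4. st @i6  | no-port MEM/MEM
5. ld @i7  | no-port MEM/MEM
6. st @i8  | tail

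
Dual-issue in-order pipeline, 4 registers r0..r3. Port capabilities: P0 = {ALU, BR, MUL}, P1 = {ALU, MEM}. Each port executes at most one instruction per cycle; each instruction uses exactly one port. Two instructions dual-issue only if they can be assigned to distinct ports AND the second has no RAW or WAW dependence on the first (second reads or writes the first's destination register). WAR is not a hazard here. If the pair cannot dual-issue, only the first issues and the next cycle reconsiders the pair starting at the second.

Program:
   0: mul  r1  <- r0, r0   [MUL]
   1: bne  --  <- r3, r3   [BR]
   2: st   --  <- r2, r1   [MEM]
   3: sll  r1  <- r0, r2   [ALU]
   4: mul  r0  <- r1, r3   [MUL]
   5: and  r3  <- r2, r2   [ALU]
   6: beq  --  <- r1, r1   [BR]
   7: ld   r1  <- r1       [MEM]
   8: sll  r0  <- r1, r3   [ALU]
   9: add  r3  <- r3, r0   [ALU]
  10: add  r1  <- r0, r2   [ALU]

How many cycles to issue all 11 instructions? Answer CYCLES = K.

  cy0 -> i0 (mul.MUL) no-port MUL/BR
  cy1 -> i1,i2 (bne.BR+st.MEM) 2-wide
  cy2 -> i3 (sll.ALU) RAW r1
  cy3 -> i4,i5 (mul.MUL+and.ALU) 2-wide
  cy4 -> i6,i7 (beq.BR+ld.MEM) 2-wide
  cy5 -> i8 (sll.ALU) RAW r0
  cy6 -> i9,i10 (add.ALU+add.ALU) 2-wide

CYCLES = 7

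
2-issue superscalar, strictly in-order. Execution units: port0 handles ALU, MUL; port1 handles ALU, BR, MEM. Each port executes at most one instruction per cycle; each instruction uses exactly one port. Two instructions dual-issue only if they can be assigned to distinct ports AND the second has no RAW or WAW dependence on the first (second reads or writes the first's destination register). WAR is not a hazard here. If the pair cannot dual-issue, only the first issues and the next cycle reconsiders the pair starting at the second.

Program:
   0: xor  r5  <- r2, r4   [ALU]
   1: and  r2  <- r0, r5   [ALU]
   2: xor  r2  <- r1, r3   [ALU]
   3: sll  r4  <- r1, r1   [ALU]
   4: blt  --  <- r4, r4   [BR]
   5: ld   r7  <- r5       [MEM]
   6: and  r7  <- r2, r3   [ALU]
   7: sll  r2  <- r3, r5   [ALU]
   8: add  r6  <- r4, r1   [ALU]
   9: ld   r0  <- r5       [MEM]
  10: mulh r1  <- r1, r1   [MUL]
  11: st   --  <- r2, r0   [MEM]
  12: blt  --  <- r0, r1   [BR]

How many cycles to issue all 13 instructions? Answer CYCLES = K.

CYCLES = 9

0. xor @i0  | RAW r5
1. and @i1  | WAW r2
2. xor;sll @i2+i3  | 2-wide
3. blt @i4  | no-port BR/MEM
4. ld @i5  | WAW r7
5. and;sll @i6+i7  | 2-wide
6. add;ld @i8+i9  | 2-wide
7. mulh;st @i10+i11  | 2-wide
8. blt @i12  | tail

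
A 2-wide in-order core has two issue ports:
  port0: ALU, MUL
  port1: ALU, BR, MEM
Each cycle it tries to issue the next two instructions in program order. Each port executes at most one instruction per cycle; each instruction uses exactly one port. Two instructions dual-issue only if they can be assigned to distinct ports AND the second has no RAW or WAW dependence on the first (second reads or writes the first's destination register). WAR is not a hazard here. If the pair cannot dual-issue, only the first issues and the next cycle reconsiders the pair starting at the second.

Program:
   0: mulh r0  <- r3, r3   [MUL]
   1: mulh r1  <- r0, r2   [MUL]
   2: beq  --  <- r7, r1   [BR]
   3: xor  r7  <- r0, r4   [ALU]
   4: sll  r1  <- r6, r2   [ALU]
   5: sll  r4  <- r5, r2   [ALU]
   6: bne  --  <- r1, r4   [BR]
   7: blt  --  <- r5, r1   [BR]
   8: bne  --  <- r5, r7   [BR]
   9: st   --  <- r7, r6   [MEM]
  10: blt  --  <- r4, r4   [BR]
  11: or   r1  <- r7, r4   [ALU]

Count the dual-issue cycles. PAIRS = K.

PAIRS = 3

#0 head=0: mulh i0 no-port MUL/MUL
#1 head=1: mulh i1 RAW r1
#2 head=2: beq/xor i2,i3 2-wide
#3 head=4: sll/sll i4,i5 2-wide
#4 head=6: bne i6 no-port BR/BR
#5 head=7: blt i7 no-port BR/BR
#6 head=8: bne i8 no-port BR/MEM
#7 head=9: st i9 no-port MEM/BR
#8 head=10: blt/or i10,i11 2-wide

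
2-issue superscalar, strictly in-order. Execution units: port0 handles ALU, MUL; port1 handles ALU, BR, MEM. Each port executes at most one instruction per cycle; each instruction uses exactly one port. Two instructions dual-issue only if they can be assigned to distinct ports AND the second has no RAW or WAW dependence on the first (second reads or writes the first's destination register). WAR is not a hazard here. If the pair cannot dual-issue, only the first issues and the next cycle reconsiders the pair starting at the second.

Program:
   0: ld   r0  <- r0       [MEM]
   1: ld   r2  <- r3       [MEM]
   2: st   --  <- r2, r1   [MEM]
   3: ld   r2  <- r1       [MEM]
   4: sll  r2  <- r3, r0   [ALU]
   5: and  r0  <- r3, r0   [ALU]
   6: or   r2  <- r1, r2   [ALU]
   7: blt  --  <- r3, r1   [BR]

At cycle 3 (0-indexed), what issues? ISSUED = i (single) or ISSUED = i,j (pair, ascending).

c0: i0 ld  no-port MEM/MEM
c1: i1 ld  no-port MEM/MEM
c2: i2 st  no-port MEM/MEM
c3: i3 ld  WAW r2
c4: i4/i5 sll and  2-wide
c5: i6/i7 or blt  2-wide

ISSUED = 3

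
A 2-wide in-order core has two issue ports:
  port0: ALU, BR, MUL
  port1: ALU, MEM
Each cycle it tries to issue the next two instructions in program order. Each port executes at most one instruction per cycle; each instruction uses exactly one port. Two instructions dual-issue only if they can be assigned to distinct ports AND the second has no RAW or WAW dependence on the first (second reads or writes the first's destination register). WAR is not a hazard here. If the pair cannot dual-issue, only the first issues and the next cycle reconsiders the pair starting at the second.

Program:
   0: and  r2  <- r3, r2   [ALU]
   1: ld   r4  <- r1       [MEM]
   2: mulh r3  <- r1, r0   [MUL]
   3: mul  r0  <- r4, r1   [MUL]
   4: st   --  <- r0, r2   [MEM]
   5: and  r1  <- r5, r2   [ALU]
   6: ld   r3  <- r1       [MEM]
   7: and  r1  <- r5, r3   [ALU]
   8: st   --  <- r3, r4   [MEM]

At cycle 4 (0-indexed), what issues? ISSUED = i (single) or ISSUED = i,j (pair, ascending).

#0 head=0: and.ALU ld.MEM i0+i1 2-wide
#1 head=2: mulh.MUL i2 no-port MUL/MUL
#2 head=3: mul.MUL i3 RAW r0
#3 head=4: st.MEM and.ALU i4+i5 2-wide
#4 head=6: ld.MEM i6 RAW r3
#5 head=7: and.ALU st.MEM i7+i8 2-wide

ISSUED = 6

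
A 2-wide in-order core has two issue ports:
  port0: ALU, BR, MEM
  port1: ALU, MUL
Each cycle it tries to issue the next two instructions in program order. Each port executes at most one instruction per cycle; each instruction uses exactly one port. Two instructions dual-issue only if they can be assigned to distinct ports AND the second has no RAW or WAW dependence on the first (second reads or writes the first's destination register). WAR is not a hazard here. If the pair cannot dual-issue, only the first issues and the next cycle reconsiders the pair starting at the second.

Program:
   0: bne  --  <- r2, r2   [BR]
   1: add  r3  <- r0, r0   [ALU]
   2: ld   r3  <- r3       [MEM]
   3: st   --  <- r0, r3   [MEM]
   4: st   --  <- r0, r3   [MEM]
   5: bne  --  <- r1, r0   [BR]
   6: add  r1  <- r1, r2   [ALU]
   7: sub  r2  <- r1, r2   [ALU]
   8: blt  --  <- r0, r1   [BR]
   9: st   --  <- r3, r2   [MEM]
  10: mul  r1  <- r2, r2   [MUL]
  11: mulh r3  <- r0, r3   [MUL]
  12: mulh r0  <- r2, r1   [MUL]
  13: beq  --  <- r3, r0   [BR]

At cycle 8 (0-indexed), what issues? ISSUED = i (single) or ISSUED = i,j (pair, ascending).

ISSUED = 12

#0 head=0: bne.BR/add.ALU i0,i1 dual
#1 head=2: ld.MEM i2 no-port MEM/MEM
#2 head=3: st.MEM i3 no-port MEM/MEM
#3 head=4: st.MEM i4 no-port MEM/BR
#4 head=5: bne.BR/add.ALU i5,i6 dual
#5 head=7: sub.ALU/blt.BR i7,i8 dual
#6 head=9: st.MEM/mul.MUL i9,i10 dual
#7 head=11: mulh.MUL i11 no-port MUL/MUL
#8 head=12: mulh.MUL i12 RAW r0
#9 head=13: beq.BR i13 tail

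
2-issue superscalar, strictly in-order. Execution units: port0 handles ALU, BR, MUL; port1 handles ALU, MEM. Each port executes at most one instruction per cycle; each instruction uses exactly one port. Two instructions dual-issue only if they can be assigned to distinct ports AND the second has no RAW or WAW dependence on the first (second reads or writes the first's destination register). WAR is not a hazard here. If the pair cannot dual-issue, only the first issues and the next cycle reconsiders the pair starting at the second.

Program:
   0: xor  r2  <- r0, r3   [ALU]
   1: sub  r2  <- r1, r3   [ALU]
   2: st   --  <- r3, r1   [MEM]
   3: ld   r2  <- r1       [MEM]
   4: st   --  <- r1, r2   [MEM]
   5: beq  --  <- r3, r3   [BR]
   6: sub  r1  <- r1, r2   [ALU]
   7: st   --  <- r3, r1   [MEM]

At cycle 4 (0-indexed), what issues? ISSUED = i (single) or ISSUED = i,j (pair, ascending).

ISSUED = 6

c0: i0 xor  WAW r2
c1: i1+i2 sub+st  2-wide
c2: i3 ld  no-port MEM/MEM
c3: i4+i5 st+beq  2-wide
c4: i6 sub  RAW r1
c5: i7 st  tail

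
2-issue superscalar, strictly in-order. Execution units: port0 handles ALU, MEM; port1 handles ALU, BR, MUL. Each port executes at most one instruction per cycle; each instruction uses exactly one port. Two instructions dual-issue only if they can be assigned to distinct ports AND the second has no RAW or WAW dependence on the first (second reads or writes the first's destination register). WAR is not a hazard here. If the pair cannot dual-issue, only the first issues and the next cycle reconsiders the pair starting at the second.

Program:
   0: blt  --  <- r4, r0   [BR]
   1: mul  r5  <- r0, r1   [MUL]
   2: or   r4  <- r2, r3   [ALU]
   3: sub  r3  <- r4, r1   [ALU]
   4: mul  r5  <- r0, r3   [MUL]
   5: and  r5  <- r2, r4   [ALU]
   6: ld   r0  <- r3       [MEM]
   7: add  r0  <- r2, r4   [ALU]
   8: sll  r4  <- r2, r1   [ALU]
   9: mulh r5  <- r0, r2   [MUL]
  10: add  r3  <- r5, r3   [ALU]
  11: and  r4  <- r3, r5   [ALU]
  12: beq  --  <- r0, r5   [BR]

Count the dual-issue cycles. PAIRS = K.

PAIRS = 4

  cy0 -> i0 (blt) no-port BR/MUL
  cy1 -> i1/i2 (mul+or) dual
  cy2 -> i3 (sub) RAW r3
  cy3 -> i4 (mul) WAW r5
  cy4 -> i5/i6 (and+ld) dual
  cy5 -> i7/i8 (add+sll) dual
  cy6 -> i9 (mulh) RAW r5
  cy7 -> i10 (add) RAW r3
  cy8 -> i11/i12 (and+beq) dual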